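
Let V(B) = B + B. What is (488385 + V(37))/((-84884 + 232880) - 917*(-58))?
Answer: 488459/201182 ≈ 2.4279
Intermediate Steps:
V(B) = 2*B
(488385 + V(37))/((-84884 + 232880) - 917*(-58)) = (488385 + 2*37)/((-84884 + 232880) - 917*(-58)) = (488385 + 74)/(147996 + 53186) = 488459/201182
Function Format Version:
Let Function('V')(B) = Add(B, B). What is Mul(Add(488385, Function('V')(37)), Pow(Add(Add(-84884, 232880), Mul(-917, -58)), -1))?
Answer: Rational(488459, 201182) ≈ 2.4279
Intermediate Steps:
Function('V')(B) = Mul(2, B)
Mul(Add(488385, Function('V')(37)), Pow(Add(Add(-84884, 232880), Mul(-917, -58)), -1)) = Mul(Add(488385, Mul(2, 37)), Pow(Add(Add(-84884, 232880), Mul(-917, -58)), -1)) = Mul(Add(488385, 74), Pow(Add(147996, 53186), -1)) = Mul(488459, Pow(201182, -1)) = Mul(488459, Rational(1, 201182)) = Rational(488459, 201182)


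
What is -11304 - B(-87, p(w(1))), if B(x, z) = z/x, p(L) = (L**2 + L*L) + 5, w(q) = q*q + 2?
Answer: -983425/87 ≈ -11304.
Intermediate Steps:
w(q) = 2 + q**2 (w(q) = q**2 + 2 = 2 + q**2)
p(L) = 5 + 2*L**2 (p(L) = (L**2 + L**2) + 5 = 2*L**2 + 5 = 5 + 2*L**2)
-11304 - B(-87, p(w(1))) = -11304 - (5 + 2*(2 + 1**2)**2)/(-87) = -11304 - (5 + 2*(2 + 1)**2)*(-1)/87 = -11304 - (5 + 2*3**2)*(-1)/87 = -11304 - (5 + 2*9)*(-1)/87 = -11304 - (5 + 18)*(-1)/87 = -11304 - 23*(-1)/87 = -11304 - 1*(-23/87) = -11304 + 23/87 = -983425/87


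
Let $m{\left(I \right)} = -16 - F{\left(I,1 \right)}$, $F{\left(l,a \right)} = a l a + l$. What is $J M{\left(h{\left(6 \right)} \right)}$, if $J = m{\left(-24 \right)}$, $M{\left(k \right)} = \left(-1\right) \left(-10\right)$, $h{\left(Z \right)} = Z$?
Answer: $320$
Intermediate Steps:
$F{\left(l,a \right)} = l + l a^{2}$ ($F{\left(l,a \right)} = l a^{2} + l = l + l a^{2}$)
$m{\left(I \right)} = -16 - 2 I$ ($m{\left(I \right)} = -16 - I \left(1 + 1^{2}\right) = -16 - I \left(1 + 1\right) = -16 - I 2 = -16 - 2 I$)
$M{\left(k \right)} = 10$
$J = 32$ ($J = -16 - -48 = -16 + 48 = 32$)
$J M{\left(h{\left(6 \right)} \right)} = 32 \cdot 10 = 320$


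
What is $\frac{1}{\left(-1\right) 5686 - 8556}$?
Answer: $- \frac{1}{14242} \approx -7.0215 \cdot 10^{-5}$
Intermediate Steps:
$\frac{1}{\left(-1\right) 5686 - 8556} = \frac{1}{-5686 - 8556} = \frac{1}{-14242} = - \frac{1}{14242}$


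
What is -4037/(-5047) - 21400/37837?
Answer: 44742169/190963339 ≈ 0.23430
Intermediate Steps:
-4037/(-5047) - 21400/37837 = -4037*(-1/5047) - 21400*1/37837 = 4037/5047 - 21400/37837 = 44742169/190963339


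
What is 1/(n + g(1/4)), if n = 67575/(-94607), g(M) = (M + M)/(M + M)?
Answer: 94607/27032 ≈ 3.4998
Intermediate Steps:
g(M) = 1 (g(M) = (2*M)/((2*M)) = (2*M)*(1/(2*M)) = 1)
n = -67575/94607 (n = 67575*(-1/94607) = -67575/94607 ≈ -0.71427)
1/(n + g(1/4)) = 1/(-67575/94607 + 1) = 1/(27032/94607) = 94607/27032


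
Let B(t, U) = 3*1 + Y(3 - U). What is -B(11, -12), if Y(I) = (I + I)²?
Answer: -903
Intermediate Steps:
Y(I) = 4*I² (Y(I) = (2*I)² = 4*I²)
B(t, U) = 3 + 4*(3 - U)² (B(t, U) = 3*1 + 4*(3 - U)² = 3 + 4*(3 - U)²)
-B(11, -12) = -(3 + 4*(-3 - 12)²) = -(3 + 4*(-15)²) = -(3 + 4*225) = -(3 + 900) = -1*903 = -903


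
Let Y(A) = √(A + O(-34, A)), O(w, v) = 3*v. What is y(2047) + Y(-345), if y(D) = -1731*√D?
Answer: -1731*√2047 + 2*I*√345 ≈ -78317.0 + 37.148*I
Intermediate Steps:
Y(A) = 2*√A (Y(A) = √(A + 3*A) = √(4*A) = 2*√A)
y(2047) + Y(-345) = -1731*√2047 + 2*√(-345) = -1731*√2047 + 2*(I*√345) = -1731*√2047 + 2*I*√345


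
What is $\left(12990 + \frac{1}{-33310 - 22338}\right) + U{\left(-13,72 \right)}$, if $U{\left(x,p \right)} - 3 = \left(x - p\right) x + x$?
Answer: $\frac{783802079}{55648} \approx 14085.0$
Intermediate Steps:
$U{\left(x,p \right)} = 3 + x + x \left(x - p\right)$ ($U{\left(x,p \right)} = 3 + \left(\left(x - p\right) x + x\right) = 3 + \left(x \left(x - p\right) + x\right) = 3 + \left(x + x \left(x - p\right)\right) = 3 + x + x \left(x - p\right)$)
$\left(12990 + \frac{1}{-33310 - 22338}\right) + U{\left(-13,72 \right)} = \left(12990 + \frac{1}{-33310 - 22338}\right) + \left(3 - 13 + \left(-13\right)^{2} - 72 \left(-13\right)\right) = \left(12990 + \frac{1}{-55648}\right) + \left(3 - 13 + 169 + 936\right) = \left(12990 - \frac{1}{55648}\right) + 1095 = \frac{722867519}{55648} + 1095 = \frac{783802079}{55648}$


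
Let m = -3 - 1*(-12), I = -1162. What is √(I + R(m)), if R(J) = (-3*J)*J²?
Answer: I*√3349 ≈ 57.871*I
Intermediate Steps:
m = 9 (m = -3 + 12 = 9)
R(J) = -3*J³
√(I + R(m)) = √(-1162 - 3*9³) = √(-1162 - 3*729) = √(-1162 - 2187) = √(-3349) = I*√3349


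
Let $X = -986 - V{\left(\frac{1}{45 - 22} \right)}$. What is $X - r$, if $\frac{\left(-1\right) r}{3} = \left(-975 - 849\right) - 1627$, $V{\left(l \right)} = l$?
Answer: $- \frac{260798}{23} \approx -11339.0$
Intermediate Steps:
$X = - \frac{22679}{23}$ ($X = -986 - \frac{1}{45 - 22} = -986 - \frac{1}{23} = - \frac{22679}{23} \approx -986.04$)
$r = 10353$ ($r = - 3 \left(\left(-975 - 849\right) - 1627\right) = - 3 \left(-1824 - 1627\right) = \left(-3\right) \left(-3451\right) = 10353$)
$X - r = - \frac{22679}{23} - 10353 = - \frac{260798}{23}$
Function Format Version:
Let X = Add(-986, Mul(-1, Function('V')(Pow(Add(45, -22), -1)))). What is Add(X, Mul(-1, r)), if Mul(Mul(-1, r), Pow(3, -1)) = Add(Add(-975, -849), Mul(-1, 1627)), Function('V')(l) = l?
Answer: Rational(-260798, 23) ≈ -11339.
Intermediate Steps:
X = Rational(-22679, 23) (X = Add(-986, Mul(-1, Pow(Add(45, -22), -1))) = Add(-986, Mul(-1, Pow(23, -1))) = Add(-986, Mul(-1, Rational(1, 23))) = Add(-986, Rational(-1, 23)) = Rational(-22679, 23) ≈ -986.04)
r = 10353 (r = Mul(-3, Add(Add(-975, -849), Mul(-1, 1627))) = Mul(-3, Add(-1824, -1627)) = Mul(-3, -3451) = 10353)
Add(X, Mul(-1, r)) = Add(Rational(-22679, 23), Mul(-1, 10353)) = Add(Rational(-22679, 23), -10353) = Rational(-260798, 23)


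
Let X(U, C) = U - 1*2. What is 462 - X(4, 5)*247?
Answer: -32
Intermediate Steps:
X(U, C) = -2 + U (X(U, C) = U - 2 = -2 + U)
462 - X(4, 5)*247 = 462 - (-2 + 4)*247 = 462 - 2*247 = 462 - 1*494 = 462 - 494 = -32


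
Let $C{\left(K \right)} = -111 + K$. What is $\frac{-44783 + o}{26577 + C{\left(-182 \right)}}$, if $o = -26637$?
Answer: $- \frac{17855}{6571} \approx -2.7172$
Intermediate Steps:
$\frac{-44783 + o}{26577 + C{\left(-182 \right)}} = \frac{-44783 - 26637}{26577 - 293} = - \frac{71420}{26577 - 293} = - \frac{71420}{26284} = \left(-71420\right) \frac{1}{26284} = - \frac{17855}{6571}$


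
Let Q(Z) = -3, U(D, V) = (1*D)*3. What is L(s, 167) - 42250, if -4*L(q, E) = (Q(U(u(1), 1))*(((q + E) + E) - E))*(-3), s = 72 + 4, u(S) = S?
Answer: -171187/4 ≈ -42797.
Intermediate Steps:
U(D, V) = 3*D (U(D, V) = D*3 = 3*D)
s = 76
L(q, E) = -9*E/4 - 9*q/4 (L(q, E) = -(-3*(((q + E) + E) - E))*(-3)/4 = -(-3*(((E + q) + E) - E))*(-3)/4 = -(-3*((q + 2*E) - E))*(-3)/4 = -(-3*(E + q))*(-3)/4 = -(-3*E - 3*q)*(-3)/4 = -(9*E + 9*q)/4 = -9*E/4 - 9*q/4)
L(s, 167) - 42250 = (-9/4*167 - 9/4*76) - 42250 = (-1503/4 - 171) - 42250 = -2187/4 - 42250 = -171187/4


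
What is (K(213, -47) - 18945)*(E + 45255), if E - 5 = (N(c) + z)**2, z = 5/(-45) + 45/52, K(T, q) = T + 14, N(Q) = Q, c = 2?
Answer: -92791562755199/109512 ≈ -8.4732e+8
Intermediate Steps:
K(T, q) = 14 + T
z = 353/468 (z = 5*(-1/45) + 45*(1/52) = -1/9 + 45/52 = 353/468 ≈ 0.75427)
E = 2756641/219024 (E = 5 + (2 + 353/468)**2 = 5 + (1289/468)**2 = 5 + 1661521/219024 = 2756641/219024 ≈ 12.586)
(K(213, -47) - 18945)*(E + 45255) = ((14 + 213) - 18945)*(2756641/219024 + 45255) = (227 - 18945)*(9914687761/219024) = -18718*9914687761/219024 = -92791562755199/109512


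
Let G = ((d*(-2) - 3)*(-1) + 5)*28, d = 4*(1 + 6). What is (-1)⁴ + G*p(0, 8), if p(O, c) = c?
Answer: 14337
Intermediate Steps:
d = 28 (d = 4*7 = 28)
G = 1792 (G = ((28*(-2) - 3)*(-1) + 5)*28 = ((-56 - 3)*(-1) + 5)*28 = (-59*(-1) + 5)*28 = (59 + 5)*28 = 64*28 = 1792)
(-1)⁴ + G*p(0, 8) = (-1)⁴ + 1792*8 = 1 + 14336 = 14337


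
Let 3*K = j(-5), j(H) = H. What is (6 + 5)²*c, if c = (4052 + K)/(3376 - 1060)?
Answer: 1470271/6948 ≈ 211.61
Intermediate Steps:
K = -5/3 (K = (⅓)*(-5) = -5/3 ≈ -1.6667)
c = 12151/6948 (c = (4052 - 5/3)/(3376 - 1060) = (12151/3)/2316 = (12151/3)*(1/2316) = 12151/6948 ≈ 1.7488)
(6 + 5)²*c = (6 + 5)²*(12151/6948) = 11²*(12151/6948) = 121*(12151/6948) = 1470271/6948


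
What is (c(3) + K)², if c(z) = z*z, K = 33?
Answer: 1764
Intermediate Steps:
c(z) = z²
(c(3) + K)² = (3² + 33)² = (9 + 33)² = 42² = 1764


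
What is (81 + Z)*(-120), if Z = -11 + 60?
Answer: -15600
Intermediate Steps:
Z = 49
(81 + Z)*(-120) = (81 + 49)*(-120) = 130*(-120) = -15600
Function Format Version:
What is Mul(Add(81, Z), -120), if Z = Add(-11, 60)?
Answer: -15600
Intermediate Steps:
Z = 49
Mul(Add(81, Z), -120) = Mul(Add(81, 49), -120) = Mul(130, -120) = -15600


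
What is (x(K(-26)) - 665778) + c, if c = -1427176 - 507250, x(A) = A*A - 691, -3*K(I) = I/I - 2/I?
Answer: -3955961099/1521 ≈ -2.6009e+6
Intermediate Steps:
K(I) = -⅓ + 2/(3*I) (K(I) = -(I/I - 2/I)/3 = -(1 - 2/I)/3 = -⅓ + 2/(3*I))
x(A) = -691 + A² (x(A) = A² - 691 = -691 + A²)
c = -1934426
(x(K(-26)) - 665778) + c = ((-691 + ((⅓)*(2 - 1*(-26))/(-26))²) - 665778) - 1934426 = ((-691 + ((⅓)*(-1/26)*(2 + 26))²) - 665778) - 1934426 = ((-691 + ((⅓)*(-1/26)*28)²) - 665778) - 1934426 = ((-691 + (-14/39)²) - 665778) - 1934426 = ((-691 + 196/1521) - 665778) - 1934426 = (-1050815/1521 - 665778) - 1934426 = -1013699153/1521 - 1934426 = -3955961099/1521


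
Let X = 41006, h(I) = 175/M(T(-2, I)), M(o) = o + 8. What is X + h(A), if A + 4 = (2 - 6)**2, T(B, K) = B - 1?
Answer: 41041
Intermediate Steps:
T(B, K) = -1 + B
M(o) = 8 + o
A = 12 (A = -4 + (2 - 6)**2 = -4 + (-4)**2 = -4 + 16 = 12)
h(I) = 35 (h(I) = 175/(8 + (-1 - 2)) = 175/(8 - 3) = 175/5 = 175*(1/5) = 35)
X + h(A) = 41006 + 35 = 41041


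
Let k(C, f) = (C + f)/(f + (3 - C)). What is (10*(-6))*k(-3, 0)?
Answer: 30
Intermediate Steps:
k(C, f) = (C + f)/(3 + f - C)
(10*(-6))*k(-3, 0) = (10*(-6))*((-3 + 0)/(3 + 0 - 1*(-3))) = -60*(-3)/(3 + 0 + 3) = -60*(-3)/6 = -10*(-3) = -60*(-1/2) = 30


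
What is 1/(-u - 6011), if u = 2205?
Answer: -1/8216 ≈ -0.00012171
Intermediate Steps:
1/(-u - 6011) = 1/(-1*2205 - 6011) = 1/(-2205 - 6011) = 1/(-8216) = -1/8216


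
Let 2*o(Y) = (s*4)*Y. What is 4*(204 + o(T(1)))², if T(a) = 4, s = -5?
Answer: 107584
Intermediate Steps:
o(Y) = -10*Y (o(Y) = ((-5*4)*Y)/2 = (-20*Y)/2 = -10*Y)
4*(204 + o(T(1)))² = 4*(204 - 10*4)² = 4*(204 - 40)² = 4*164² = 4*26896 = 107584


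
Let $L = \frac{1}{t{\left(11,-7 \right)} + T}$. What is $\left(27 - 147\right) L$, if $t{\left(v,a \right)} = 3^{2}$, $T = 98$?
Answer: $- \frac{120}{107} \approx -1.1215$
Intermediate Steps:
$t{\left(v,a \right)} = 9$
$L = \frac{1}{107}$ ($L = \frac{1}{9 + 98} = \frac{1}{107} \approx 0.0093458$)
$\left(27 - 147\right) L = \left(27 - 147\right) \frac{1}{107} = \left(-120\right) \frac{1}{107} = - \frac{120}{107}$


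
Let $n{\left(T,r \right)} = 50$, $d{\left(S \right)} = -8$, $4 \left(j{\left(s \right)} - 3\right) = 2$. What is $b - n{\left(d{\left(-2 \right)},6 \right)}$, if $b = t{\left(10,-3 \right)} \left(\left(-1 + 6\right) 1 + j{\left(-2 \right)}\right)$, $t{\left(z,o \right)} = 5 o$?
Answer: $- \frac{355}{2} \approx -177.5$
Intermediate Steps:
$j{\left(s \right)} = \frac{7}{2}$ ($j{\left(s \right)} = 3 + \frac{1}{4} \cdot 2 = 3 + \frac{1}{2} = \frac{7}{2}$)
$b = - \frac{255}{2}$ ($b = 5 \left(-3\right) \left(\left(-1 + 6\right) 1 + \frac{7}{2}\right) = - 15 \left(5 \cdot 1 + \frac{7}{2}\right) = - 15 \left(5 + \frac{7}{2}\right) = \left(-15\right) \frac{17}{2} = - \frac{255}{2} \approx -127.5$)
$b - n{\left(d{\left(-2 \right)},6 \right)} = - \frac{255}{2} - 50 = - \frac{355}{2}$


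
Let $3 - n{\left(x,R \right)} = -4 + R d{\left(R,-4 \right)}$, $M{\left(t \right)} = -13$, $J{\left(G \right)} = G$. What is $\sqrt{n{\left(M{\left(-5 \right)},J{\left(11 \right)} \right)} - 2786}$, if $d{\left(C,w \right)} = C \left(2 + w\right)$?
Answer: $i \sqrt{2537} \approx 50.369 i$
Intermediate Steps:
$n{\left(x,R \right)} = 7 + 2 R^{2}$ ($n{\left(x,R \right)} = 3 - \left(-4 + R R \left(2 - 4\right)\right) = 3 - \left(-4 + R R \left(-2\right)\right) = 3 - \left(-4 + R \left(- 2 R\right)\right) = 3 - \left(-4 - 2 R^{2}\right) = 3 + \left(4 + 2 R^{2}\right) = 7 + 2 R^{2}$)
$\sqrt{n{\left(M{\left(-5 \right)},J{\left(11 \right)} \right)} - 2786} = \sqrt{\left(7 + 2 \cdot 11^{2}\right) - 2786} = \sqrt{\left(7 + 2 \cdot 121\right) - 2786} = \sqrt{\left(7 + 242\right) - 2786} = \sqrt{249 - 2786} = \sqrt{-2537} = i \sqrt{2537}$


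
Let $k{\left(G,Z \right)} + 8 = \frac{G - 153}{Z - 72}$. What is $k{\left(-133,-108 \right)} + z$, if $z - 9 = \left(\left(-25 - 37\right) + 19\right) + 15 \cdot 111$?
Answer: $\frac{146213}{90} \approx 1624.6$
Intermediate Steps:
$z = 1631$ ($z = 9 + \left(\left(\left(-25 - 37\right) + 19\right) + 15 \cdot 111\right) = 9 + \left(\left(-62 + 19\right) + 1665\right) = 9 + \left(-43 + 1665\right) = 9 + 1622 = 1631$)
$k{\left(G,Z \right)} = -8 + \frac{-153 + G}{-72 + Z}$ ($k{\left(G,Z \right)} = -8 + \frac{G - 153}{Z - 72} = -8 + \frac{-153 + G}{-72 + Z}$)
$k{\left(-133,-108 \right)} + z = \frac{423 - 133 - -864}{-72 - 108} + 1631 = \frac{423 - 133 + 864}{-180} + 1631 = \left(- \frac{1}{180}\right) 1154 + 1631 = - \frac{577}{90} + 1631 = \frac{146213}{90}$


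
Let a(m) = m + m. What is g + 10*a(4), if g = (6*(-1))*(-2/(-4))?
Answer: 77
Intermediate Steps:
a(m) = 2*m
g = -3 (g = -(-12)*(-1)/4 = -6*½ = -3)
g + 10*a(4) = -3 + 10*(2*4) = -3 + 10*8 = -3 + 80 = 77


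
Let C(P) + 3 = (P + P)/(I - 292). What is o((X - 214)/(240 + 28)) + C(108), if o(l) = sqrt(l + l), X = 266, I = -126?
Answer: -735/209 + sqrt(1742)/67 ≈ -2.8938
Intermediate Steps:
C(P) = -3 - P/209 (C(P) = -3 + (P + P)/(-126 - 292) = -3 + (2*P)/(-418) = -3 + (2*P)*(-1/418) = -3 - P/209)
o(l) = sqrt(2)*sqrt(l) (o(l) = sqrt(2*l) = sqrt(2)*sqrt(l))
o((X - 214)/(240 + 28)) + C(108) = sqrt(2)*sqrt((266 - 214)/(240 + 28)) + (-3 - 1/209*108) = sqrt(2)*sqrt(52/268) + (-3 - 108/209) = sqrt(2)*sqrt(52*(1/268)) - 735/209 = sqrt(2)*sqrt(13/67) - 735/209 = sqrt(2)*(sqrt(871)/67) - 735/209 = sqrt(1742)/67 - 735/209 = -735/209 + sqrt(1742)/67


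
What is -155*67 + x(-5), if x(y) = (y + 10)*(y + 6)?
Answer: -10380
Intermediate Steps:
x(y) = (6 + y)*(10 + y) (x(y) = (10 + y)*(6 + y) = (6 + y)*(10 + y))
-155*67 + x(-5) = -155*67 + (60 + (-5)**2 + 16*(-5)) = -10385 + (60 + 25 - 80) = -10385 + 5 = -10380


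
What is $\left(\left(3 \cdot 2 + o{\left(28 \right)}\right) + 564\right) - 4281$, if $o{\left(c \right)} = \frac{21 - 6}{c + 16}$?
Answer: $- \frac{163269}{44} \approx -3710.7$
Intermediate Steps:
$o{\left(c \right)} = \frac{15}{16 + c}$
$\left(\left(3 \cdot 2 + o{\left(28 \right)}\right) + 564\right) - 4281 = \left(\left(3 \cdot 2 + \frac{15}{16 + 28}\right) + 564\right) - 4281 = \left(\left(6 + \frac{15}{44}\right) + 564\right) - 4281 = \left(\frac{279}{44} + 564\right) - 4281 = \frac{25095}{44} - 4281 = - \frac{163269}{44}$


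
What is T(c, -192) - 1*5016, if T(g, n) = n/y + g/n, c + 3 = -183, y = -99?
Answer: -5293825/1056 ≈ -5013.1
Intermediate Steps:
c = -186 (c = -3 - 183 = -186)
T(g, n) = -n/99 + g/n (T(g, n) = n/(-99) + g/n = n*(-1/99) + g/n = -n/99 + g/n)
T(c, -192) - 1*5016 = (-1/99*(-192) - 186/(-192)) - 1*5016 = (64/33 - 186*(-1/192)) - 5016 = (64/33 + 31/32) - 5016 = 3071/1056 - 5016 = -5293825/1056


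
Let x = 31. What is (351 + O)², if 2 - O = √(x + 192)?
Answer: (353 - √223)² ≈ 1.1429e+5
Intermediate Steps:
O = 2 - √223 (O = 2 - √(31 + 192) = 2 - √223 ≈ -12.933)
(351 + O)² = (351 + (2 - √223))² = (353 - √223)²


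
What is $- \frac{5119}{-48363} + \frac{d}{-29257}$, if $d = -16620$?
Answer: $\frac{953559643}{1414956291} \approx 0.67391$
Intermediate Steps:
$- \frac{5119}{-48363} + \frac{d}{-29257} = - \frac{5119}{-48363} - \frac{16620}{-29257} = \left(-5119\right) \left(- \frac{1}{48363}\right) - - \frac{16620}{29257} = \frac{5119}{48363} + \frac{16620}{29257} = \frac{953559643}{1414956291}$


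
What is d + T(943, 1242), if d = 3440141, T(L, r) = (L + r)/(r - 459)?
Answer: 2693632588/783 ≈ 3.4401e+6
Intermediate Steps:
T(L, r) = (L + r)/(-459 + r)
d + T(943, 1242) = 3440141 + (943 + 1242)/(-459 + 1242) = 3440141 + 2185/783 = 2693632588/783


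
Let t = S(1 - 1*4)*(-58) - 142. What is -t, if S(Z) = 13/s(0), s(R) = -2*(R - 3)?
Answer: 803/3 ≈ 267.67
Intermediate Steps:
s(R) = 6 - 2*R (s(R) = -2*(-3 + R) = 6 - 2*R)
S(Z) = 13/6 (S(Z) = 13/(6 - 2*0) = 13/(6 + 0) = 13/6)
t = -803/3 (t = (13/6)*(-58) - 142 = -377/3 - 142 = -803/3 ≈ -267.67)
-t = -1*(-803/3) = 803/3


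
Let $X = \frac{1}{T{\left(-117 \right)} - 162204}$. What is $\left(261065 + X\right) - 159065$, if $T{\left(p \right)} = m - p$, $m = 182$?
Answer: $\frac{16514309999}{161905} \approx 1.02 \cdot 10^{5}$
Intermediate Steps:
$T{\left(p \right)} = 182 - p$
$X = - \frac{1}{161905}$ ($X = \frac{1}{\left(182 - -117\right) - 162204} = \frac{1}{\left(182 + 117\right) - 162204} = \frac{1}{299 - 162204} = \frac{1}{-161905} = - \frac{1}{161905} \approx -6.1765 \cdot 10^{-6}$)
$\left(261065 + X\right) - 159065 = \left(261065 - \frac{1}{161905}\right) - 159065 = \frac{42267728824}{161905} - 159065 = \frac{16514309999}{161905}$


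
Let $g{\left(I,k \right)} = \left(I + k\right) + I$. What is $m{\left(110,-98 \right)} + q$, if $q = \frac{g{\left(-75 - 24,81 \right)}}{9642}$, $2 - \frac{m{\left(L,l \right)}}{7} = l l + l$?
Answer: $- \frac{213821031}{3214} \approx -66528.0$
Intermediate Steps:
$m{\left(L,l \right)} = 14 - 7 l - 7 l^{2}$ ($m{\left(L,l \right)} = 14 - 7 \left(l l + l\right) = 14 - 7 \left(l^{2} + l\right) = 14 - 7 \left(l + l^{2}\right) = 14 - \left(7 l + 7 l^{2}\right) = 14 - 7 l - 7 l^{2}$)
$g{\left(I,k \right)} = k + 2 I$
$q = - \frac{39}{3214}$ ($q = \frac{81 + 2 \left(-75 - 24\right)}{9642} = \left(81 + 2 \left(-75 - 24\right)\right) \frac{1}{9642} = \left(81 + 2 \left(-99\right)\right) \frac{1}{9642} = \left(81 - 198\right) \frac{1}{9642} = \left(-117\right) \frac{1}{9642} = - \frac{39}{3214} \approx -0.012134$)
$m{\left(110,-98 \right)} + q = \left(14 - -686 - 7 \left(-98\right)^{2}\right) - \frac{39}{3214} = \left(14 + 686 - 67228\right) - \frac{39}{3214} = -66528 - \frac{39}{3214} = - \frac{213821031}{3214}$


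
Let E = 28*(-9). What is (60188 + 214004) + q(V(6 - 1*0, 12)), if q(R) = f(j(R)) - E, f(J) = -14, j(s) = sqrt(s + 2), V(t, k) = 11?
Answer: 274430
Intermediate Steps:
E = -252
j(s) = sqrt(2 + s)
q(R) = 238 (q(R) = -14 - 1*(-252) = -14 + 252 = 238)
(60188 + 214004) + q(V(6 - 1*0, 12)) = (60188 + 214004) + 238 = 274192 + 238 = 274430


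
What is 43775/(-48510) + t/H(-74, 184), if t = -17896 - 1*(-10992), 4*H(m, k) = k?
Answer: -33692669/223146 ≈ -150.99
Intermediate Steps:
H(m, k) = k/4
t = -6904 (t = -17896 + 10992 = -6904)
43775/(-48510) + t/H(-74, 184) = 43775/(-48510) - 6904/((1/4)*184) = 43775*(-1/48510) - 6904/46 = -8755/9702 - 6904*1/46 = -8755/9702 - 3452/23 = -33692669/223146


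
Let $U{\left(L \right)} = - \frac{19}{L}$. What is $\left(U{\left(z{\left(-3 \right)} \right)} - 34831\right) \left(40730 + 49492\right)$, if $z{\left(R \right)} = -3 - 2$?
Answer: $- \frac{15710898192}{5} \approx -3.1422 \cdot 10^{9}$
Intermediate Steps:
$z{\left(R \right)} = -5$ ($z{\left(R \right)} = -3 - 2 = -5$)
$\left(U{\left(z{\left(-3 \right)} \right)} - 34831\right) \left(40730 + 49492\right) = \left(- \frac{19}{-5} - 34831\right) \left(40730 + 49492\right) = \left(\left(-19\right) \left(- \frac{1}{5}\right) - 34831\right) 90222 = \left(\frac{19}{5} - 34831\right) 90222 = \left(- \frac{174136}{5}\right) 90222 = - \frac{15710898192}{5}$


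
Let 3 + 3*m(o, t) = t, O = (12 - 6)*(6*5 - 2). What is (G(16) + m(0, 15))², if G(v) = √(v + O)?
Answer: 200 + 16*√46 ≈ 308.52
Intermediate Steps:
O = 168 (O = 6*(30 - 2) = 6*28 = 168)
G(v) = √(168 + v) (G(v) = √(v + 168) = √(168 + v))
m(o, t) = -1 + t/3
(G(16) + m(0, 15))² = (√(168 + 16) + (-1 + (⅓)*15))² = (√184 + (-1 + 5))² = (2*√46 + 4)² = (4 + 2*√46)²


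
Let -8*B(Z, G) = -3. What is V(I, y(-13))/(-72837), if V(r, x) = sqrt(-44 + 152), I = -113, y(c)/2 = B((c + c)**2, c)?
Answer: -2*sqrt(3)/24279 ≈ -0.00014268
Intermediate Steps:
B(Z, G) = 3/8 (B(Z, G) = -1/8*(-3) = 3/8)
y(c) = 3/4 (y(c) = 2*(3/8) = 3/4)
V(r, x) = 6*sqrt(3) (V(r, x) = sqrt(108) = 6*sqrt(3))
V(I, y(-13))/(-72837) = (6*sqrt(3))/(-72837) = (6*sqrt(3))*(-1/72837) = -2*sqrt(3)/24279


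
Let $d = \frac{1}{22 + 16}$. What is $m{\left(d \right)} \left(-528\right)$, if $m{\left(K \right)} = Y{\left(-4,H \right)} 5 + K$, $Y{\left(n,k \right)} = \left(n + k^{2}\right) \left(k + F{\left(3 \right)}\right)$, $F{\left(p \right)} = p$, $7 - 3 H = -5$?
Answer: $- \frac{4213704}{19} \approx -2.2177 \cdot 10^{5}$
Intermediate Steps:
$H = 4$ ($H = \frac{7}{3} - - \frac{5}{3} = \frac{7}{3} + \frac{5}{3} = 4$)
$d = \frac{1}{38} \approx 0.026316$
$Y{\left(n,k \right)} = \left(3 + k\right) \left(n + k^{2}\right)$ ($Y{\left(n,k \right)} = \left(n + k^{2}\right) \left(k + 3\right) = \left(n + k^{2}\right) \left(3 + k\right) = \left(3 + k\right) \left(n + k^{2}\right)$)
$m{\left(K \right)} = 420 + K$ ($m{\left(K \right)} = \left(4^{3} + 3 \left(-4\right) + 3 \cdot 4^{2} + 4 \left(-4\right)\right) 5 + K = \left(64 - 12 + 3 \cdot 16 - 16\right) 5 + K = \left(64 - 12 + 48 - 16\right) 5 + K = 84 \cdot 5 + K = 420 + K$)
$m{\left(d \right)} \left(-528\right) = \left(420 + \frac{1}{38}\right) \left(-528\right) = \frac{15961}{38} \left(-528\right) = - \frac{4213704}{19}$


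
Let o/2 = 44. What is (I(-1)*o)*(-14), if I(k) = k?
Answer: 1232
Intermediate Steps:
o = 88 (o = 2*44 = 88)
(I(-1)*o)*(-14) = -1*88*(-14) = -88*(-14) = 1232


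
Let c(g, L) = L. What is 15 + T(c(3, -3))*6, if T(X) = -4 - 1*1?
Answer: -15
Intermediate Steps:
T(X) = -5 (T(X) = -4 - 1 = -5)
15 + T(c(3, -3))*6 = 15 - 5*6 = 15 - 30 = -15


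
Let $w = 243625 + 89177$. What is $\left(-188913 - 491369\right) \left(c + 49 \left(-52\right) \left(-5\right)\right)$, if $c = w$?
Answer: $-235066002844$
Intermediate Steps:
$w = 332802$
$c = 332802$
$\left(-188913 - 491369\right) \left(c + 49 \left(-52\right) \left(-5\right)\right) = \left(-188913 - 491369\right) \left(332802 + 49 \left(-52\right) \left(-5\right)\right) = - 680282 \left(332802 - -12740\right) = - 680282 \left(332802 + 12740\right) = \left(-680282\right) 345542 = -235066002844$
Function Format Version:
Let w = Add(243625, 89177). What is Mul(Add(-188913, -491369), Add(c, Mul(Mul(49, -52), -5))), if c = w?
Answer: -235066002844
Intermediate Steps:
w = 332802
c = 332802
Mul(Add(-188913, -491369), Add(c, Mul(Mul(49, -52), -5))) = Mul(Add(-188913, -491369), Add(332802, Mul(Mul(49, -52), -5))) = Mul(-680282, Add(332802, Mul(-2548, -5))) = Mul(-680282, Add(332802, 12740)) = Mul(-680282, 345542) = -235066002844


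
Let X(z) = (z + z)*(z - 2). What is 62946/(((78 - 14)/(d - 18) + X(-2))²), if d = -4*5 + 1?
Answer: 4787393/15488 ≈ 309.10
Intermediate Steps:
d = -19 (d = -20 + 1 = -19)
X(z) = 2*z*(-2 + z) (X(z) = (2*z)*(-2 + z) = 2*z*(-2 + z))
62946/(((78 - 14)/(d - 18) + X(-2))²) = 62946/(((78 - 14)/(-19 - 18) + 2*(-2)*(-2 - 2))²) = 62946/((64/(-37) + 2*(-2)*(-4))²) = 62946/((64*(-1/37) + 16)²) = 62946/((-64/37 + 16)²) = 62946/((528/37)²) = 62946/(278784/1369) = 62946*(1369/278784) = 4787393/15488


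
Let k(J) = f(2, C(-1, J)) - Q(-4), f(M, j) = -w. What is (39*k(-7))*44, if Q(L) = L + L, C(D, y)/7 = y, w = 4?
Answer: 6864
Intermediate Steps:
C(D, y) = 7*y
f(M, j) = -4 (f(M, j) = -1*4 = -4)
Q(L) = 2*L
k(J) = 4 (k(J) = -4 - 2*(-4) = -4 - 1*(-8) = -4 + 8 = 4)
(39*k(-7))*44 = (39*4)*44 = 156*44 = 6864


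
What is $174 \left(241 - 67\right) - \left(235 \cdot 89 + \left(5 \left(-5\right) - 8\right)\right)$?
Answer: $9394$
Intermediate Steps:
$174 \left(241 - 67\right) - \left(235 \cdot 89 + \left(5 \left(-5\right) - 8\right)\right) = 174 \cdot 174 - \left(20915 - 33\right) = 30276 - \left(20915 - 33\right) = 30276 - 20882 = 9394$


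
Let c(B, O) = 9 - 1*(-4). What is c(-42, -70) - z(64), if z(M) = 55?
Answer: -42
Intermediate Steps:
c(B, O) = 13 (c(B, O) = 9 + 4 = 13)
c(-42, -70) - z(64) = 13 - 1*55 = 13 - 55 = -42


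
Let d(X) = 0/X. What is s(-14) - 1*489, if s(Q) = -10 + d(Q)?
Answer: -499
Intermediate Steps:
d(X) = 0
s(Q) = -10 (s(Q) = -10 + 0 = -10)
s(-14) - 1*489 = -10 - 1*489 = -10 - 489 = -499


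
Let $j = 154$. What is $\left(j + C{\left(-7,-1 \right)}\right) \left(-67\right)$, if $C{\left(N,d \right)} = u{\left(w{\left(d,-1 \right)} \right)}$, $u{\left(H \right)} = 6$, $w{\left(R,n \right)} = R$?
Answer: $-10720$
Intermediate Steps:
$C{\left(N,d \right)} = 6$
$\left(j + C{\left(-7,-1 \right)}\right) \left(-67\right) = \left(154 + 6\right) \left(-67\right) = 160 \left(-67\right) = -10720$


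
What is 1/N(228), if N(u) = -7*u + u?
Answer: -1/1368 ≈ -0.00073099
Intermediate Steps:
N(u) = -6*u
1/N(228) = 1/(-6*228) = 1/(-1368) = -1/1368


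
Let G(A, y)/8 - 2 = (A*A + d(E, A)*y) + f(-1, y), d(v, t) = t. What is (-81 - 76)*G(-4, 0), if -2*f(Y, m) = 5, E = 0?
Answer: -19468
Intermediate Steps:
f(Y, m) = -5/2 (f(Y, m) = -½*5 = -5/2)
G(A, y) = -4 + 8*A² + 8*A*y (G(A, y) = 16 + 8*((A*A + A*y) - 5/2) = 16 + 8*((A² + A*y) - 5/2) = 16 + 8*(-5/2 + A² + A*y) = 16 + (-20 + 8*A² + 8*A*y) = -4 + 8*A² + 8*A*y)
(-81 - 76)*G(-4, 0) = (-81 - 76)*(-4 + 8*(-4)² + 8*(-4)*0) = -157*(-4 + 8*16 + 0) = -157*(-4 + 128 + 0) = -157*124 = -19468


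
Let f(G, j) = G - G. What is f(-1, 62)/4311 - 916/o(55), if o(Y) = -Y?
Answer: 916/55 ≈ 16.655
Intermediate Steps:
f(G, j) = 0
f(-1, 62)/4311 - 916/o(55) = 0/4311 - 916/((-1*55)) = 0*(1/4311) - 916/(-55) = 0 - 916*(-1/55) = 0 + 916/55 = 916/55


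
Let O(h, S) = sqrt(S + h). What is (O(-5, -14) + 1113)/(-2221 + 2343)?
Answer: 1113/122 + I*sqrt(19)/122 ≈ 9.123 + 0.035729*I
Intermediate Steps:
(O(-5, -14) + 1113)/(-2221 + 2343) = (sqrt(-14 - 5) + 1113)/(-2221 + 2343) = (sqrt(-19) + 1113)/122 = (I*sqrt(19) + 1113)*(1/122) = (1113 + I*sqrt(19))*(1/122) = 1113/122 + I*sqrt(19)/122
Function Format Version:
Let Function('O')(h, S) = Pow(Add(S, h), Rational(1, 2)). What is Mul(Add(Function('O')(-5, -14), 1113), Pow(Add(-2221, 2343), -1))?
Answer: Add(Rational(1113, 122), Mul(Rational(1, 122), I, Pow(19, Rational(1, 2)))) ≈ Add(9.1230, Mul(0.035729, I))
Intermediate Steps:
Mul(Add(Function('O')(-5, -14), 1113), Pow(Add(-2221, 2343), -1)) = Mul(Add(Pow(Add(-14, -5), Rational(1, 2)), 1113), Pow(Add(-2221, 2343), -1)) = Mul(Add(Pow(-19, Rational(1, 2)), 1113), Pow(122, -1)) = Mul(Add(Mul(I, Pow(19, Rational(1, 2))), 1113), Rational(1, 122)) = Mul(Add(1113, Mul(I, Pow(19, Rational(1, 2)))), Rational(1, 122)) = Add(Rational(1113, 122), Mul(Rational(1, 122), I, Pow(19, Rational(1, 2))))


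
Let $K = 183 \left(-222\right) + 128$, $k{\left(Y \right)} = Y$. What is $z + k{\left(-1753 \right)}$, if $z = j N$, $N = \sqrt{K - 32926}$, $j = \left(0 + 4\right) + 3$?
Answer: $-1753 + 28 i \sqrt{4589} \approx -1753.0 + 1896.8 i$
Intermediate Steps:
$j = 7$ ($j = 4 + 3 = 7$)
$K = -40498$ ($K = -40626 + 128 = -40498$)
$N = 4 i \sqrt{4589}$ ($N = \sqrt{-40498 - 32926} = \sqrt{-73424} = 4 i \sqrt{4589} \approx 270.97 i$)
$z = 28 i \sqrt{4589}$ ($z = 7 \cdot 4 i \sqrt{4589} = 28 i \sqrt{4589} \approx 1896.8 i$)
$z + k{\left(-1753 \right)} = 28 i \sqrt{4589} - 1753 = -1753 + 28 i \sqrt{4589}$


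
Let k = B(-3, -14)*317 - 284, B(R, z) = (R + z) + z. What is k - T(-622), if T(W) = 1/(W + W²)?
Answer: -3905495083/386262 ≈ -10111.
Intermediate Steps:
B(R, z) = R + 2*z
k = -10111 (k = (-3 + 2*(-14))*317 - 284 = (-3 - 28)*317 - 284 = -31*317 - 284 = -9827 - 284 = -10111)
k - T(-622) = -10111 - 1/((-622)*(1 - 622)) = -10111 - (-1)/(622*(-621)) = -10111 - (-1)*(-1)/(622*621) = -10111 - 1*1/386262 = -10111 - 1/386262 = -3905495083/386262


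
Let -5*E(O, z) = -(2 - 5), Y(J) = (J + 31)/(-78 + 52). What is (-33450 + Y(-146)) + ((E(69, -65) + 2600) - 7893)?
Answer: -5036093/130 ≈ -38739.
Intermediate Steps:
Y(J) = -31/26 - J/26 (Y(J) = (31 + J)/(-26) = (31 + J)*(-1/26) = -31/26 - J/26)
E(O, z) = -⅗ (E(O, z) = -(-1)*(2 - 5)/5 = -(-1)*(-3)/5 = -⅕*3 = -⅗)
(-33450 + Y(-146)) + ((E(69, -65) + 2600) - 7893) = (-33450 + (-31/26 - 1/26*(-146))) + ((-⅗ + 2600) - 7893) = (-33450 + (-31/26 + 73/13)) + (12997/5 - 7893) = (-33450 + 115/26) - 26468/5 = -869585/26 - 26468/5 = -5036093/130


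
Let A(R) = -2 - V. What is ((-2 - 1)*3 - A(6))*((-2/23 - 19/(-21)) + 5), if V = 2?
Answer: -14050/483 ≈ -29.089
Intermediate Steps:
A(R) = -4 (A(R) = -2 - 1*2 = -2 - 2 = -4)
((-2 - 1)*3 - A(6))*((-2/23 - 19/(-21)) + 5) = ((-2 - 1)*3 - 1*(-4))*((-2/23 - 19/(-21)) + 5) = (-3*3 + 4)*((-2*1/23 - 19*(-1/21)) + 5) = (-9 + 4)*((-2/23 + 19/21) + 5) = -5*(395/483 + 5) = -5*2810/483 = -14050/483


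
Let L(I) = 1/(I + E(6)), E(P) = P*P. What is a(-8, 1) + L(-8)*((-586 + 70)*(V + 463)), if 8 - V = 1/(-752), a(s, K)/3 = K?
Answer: -6525015/752 ≈ -8676.9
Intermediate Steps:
a(s, K) = 3*K
E(P) = P**2
V = 6017/752 (V = 8 - 1/(-752) = 8 - 1*(-1/752) = 8 + 1/752 = 6017/752 ≈ 8.0013)
L(I) = 1/(36 + I) (L(I) = 1/(I + 6**2) = 1/(I + 36) = 1/(36 + I))
a(-8, 1) + L(-8)*((-586 + 70)*(V + 463)) = 3*1 + ((-586 + 70)*(6017/752 + 463))/(36 - 8) = 3 + (-516*354193/752)/28 = 3 + (1/28)*(-45690897/188) = 3 - 6527271/752 = -6525015/752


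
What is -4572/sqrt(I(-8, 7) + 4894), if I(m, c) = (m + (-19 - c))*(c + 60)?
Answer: -381*sqrt(654)/109 ≈ -89.390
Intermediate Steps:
I(m, c) = (60 + c)*(-19 + m - c) (I(m, c) = (-19 + m - c)*(60 + c) = (60 + c)*(-19 + m - c))
-4572/sqrt(I(-8, 7) + 4894) = -4572/sqrt((-1140 - 1*7**2 - 79*7 + 60*(-8) + 7*(-8)) + 4894) = -4572/sqrt((-1140 - 1*49 - 553 - 480 - 56) + 4894) = -4572/sqrt((-1140 - 49 - 553 - 480 - 56) + 4894) = -4572/sqrt(-2278 + 4894) = -4572*sqrt(654)/1308 = -381*sqrt(654)/109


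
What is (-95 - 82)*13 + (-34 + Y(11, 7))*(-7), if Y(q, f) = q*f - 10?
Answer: -2532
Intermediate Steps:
Y(q, f) = -10 + f*q (Y(q, f) = f*q - 10 = -10 + f*q)
(-95 - 82)*13 + (-34 + Y(11, 7))*(-7) = (-95 - 82)*13 + (-34 + (-10 + 7*11))*(-7) = -177*13 + (-34 + (-10 + 77))*(-7) = -2301 + (-34 + 67)*(-7) = -2301 + 33*(-7) = -2301 - 231 = -2532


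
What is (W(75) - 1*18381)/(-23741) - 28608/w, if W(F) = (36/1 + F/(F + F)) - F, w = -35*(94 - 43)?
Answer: 474707557/28251790 ≈ 16.803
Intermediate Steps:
w = -1785 (w = -35*51 = -1785)
W(F) = 73/2 - F (W(F) = (36*1 + F/((2*F))) - F = (36 + F*(1/(2*F))) - F = (36 + 1/2) - F = 73/2 - F)
(W(75) - 1*18381)/(-23741) - 28608/w = ((73/2 - 1*75) - 1*18381)/(-23741) - 28608/(-1785) = ((73/2 - 75) - 18381)*(-1/23741) - 28608*(-1/1785) = (-77/2 - 18381)*(-1/23741) + 9536/595 = -36839/2*(-1/23741) + 9536/595 = 36839/47482 + 9536/595 = 474707557/28251790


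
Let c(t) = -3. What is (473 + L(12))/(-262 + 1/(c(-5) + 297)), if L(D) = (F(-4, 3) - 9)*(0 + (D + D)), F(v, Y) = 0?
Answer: -75558/77027 ≈ -0.98093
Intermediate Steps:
L(D) = -18*D (L(D) = (0 - 9)*(0 + (D + D)) = -9*(0 + 2*D) = -18*D)
(473 + L(12))/(-262 + 1/(c(-5) + 297)) = (473 - 18*12)/(-262 + 1/(-3 + 297)) = (473 - 216)/(-262 + 1/294) = 257/(-262 + 1/294) = 257/(-77027/294) = 257*(-294/77027) = -75558/77027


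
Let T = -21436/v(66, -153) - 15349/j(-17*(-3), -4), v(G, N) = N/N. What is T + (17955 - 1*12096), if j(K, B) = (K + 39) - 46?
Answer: -700737/44 ≈ -15926.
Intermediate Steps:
j(K, B) = -7 + K (j(K, B) = (39 + K) - 46 = -7 + K)
v(G, N) = 1
T = -958533/44 (T = -21436/1 - 15349/(-7 - 17*(-3)) = -21436*1 - 15349/(-7 + 51) = -21436 - 15349/44 = -958533/44 ≈ -21785.)
T + (17955 - 1*12096) = -958533/44 + (17955 - 1*12096) = -958533/44 + (17955 - 12096) = -958533/44 + 5859 = -700737/44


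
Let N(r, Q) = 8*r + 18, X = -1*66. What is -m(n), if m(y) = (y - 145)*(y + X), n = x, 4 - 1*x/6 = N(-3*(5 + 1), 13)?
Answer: -453390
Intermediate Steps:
X = -66
N(r, Q) = 18 + 8*r
x = 780 (x = 24 - 6*(18 + 8*(-3*(5 + 1))) = 24 - 6*(18 + 8*(-3*6)) = 24 - 6*(18 + 8*(-18)) = 24 - 6*(18 - 144) = 24 - 6*(-126) = 24 + 756 = 780)
n = 780
m(y) = (-145 + y)*(-66 + y) (m(y) = (y - 145)*(y - 66) = (-145 + y)*(-66 + y))
-m(n) = -(9570 + 780² - 211*780) = -(9570 + 608400 - 164580) = -1*453390 = -453390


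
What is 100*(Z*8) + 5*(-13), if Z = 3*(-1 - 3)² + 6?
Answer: 43135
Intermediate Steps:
Z = 54 (Z = 3*(-4)² + 6 = 3*16 + 6 = 48 + 6 = 54)
100*(Z*8) + 5*(-13) = 100*(54*8) + 5*(-13) = 100*432 - 65 = 43200 - 65 = 43135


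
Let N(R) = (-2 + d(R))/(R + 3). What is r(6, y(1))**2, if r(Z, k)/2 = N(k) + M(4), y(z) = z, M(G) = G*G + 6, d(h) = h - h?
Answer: 1849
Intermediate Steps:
d(h) = 0
M(G) = 6 + G**2 (M(G) = G**2 + 6 = 6 + G**2)
N(R) = -2/(3 + R) (N(R) = (-2 + 0)/(R + 3) = -2/(3 + R))
r(Z, k) = 44 - 4/(3 + k) (r(Z, k) = 2*(-2/(3 + k) + (6 + 4**2)) = 2*(-2/(3 + k) + (6 + 16)) = 2*(-2/(3 + k) + 22) = 2*(22 - 2/(3 + k)) = 44 - 4/(3 + k))
r(6, y(1))**2 = (4*(32 + 11*1)/(3 + 1))**2 = (4*(32 + 11)/4)**2 = (4*(1/4)*43)**2 = 43**2 = 1849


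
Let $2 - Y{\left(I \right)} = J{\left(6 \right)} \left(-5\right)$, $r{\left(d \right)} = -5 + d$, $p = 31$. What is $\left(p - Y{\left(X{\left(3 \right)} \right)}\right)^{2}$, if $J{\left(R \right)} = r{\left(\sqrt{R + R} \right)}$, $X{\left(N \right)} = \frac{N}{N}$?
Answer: $3216 - 1080 \sqrt{3} \approx 1345.4$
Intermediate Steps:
$X{\left(N \right)} = 1$
$J{\left(R \right)} = -5 + \sqrt{2} \sqrt{R}$ ($J{\left(R \right)} = -5 + \sqrt{R + R} = -5 + \sqrt{2 R} = -5 + \sqrt{2} \sqrt{R}$)
$Y{\left(I \right)} = -23 + 10 \sqrt{3}$ ($Y{\left(I \right)} = 2 - \left(-5 + \sqrt{2} \sqrt{6}\right) \left(-5\right) = 2 - \left(-5 + 2 \sqrt{3}\right) \left(-5\right) = 2 - \left(25 - 10 \sqrt{3}\right) = -23 + 10 \sqrt{3}$)
$\left(p - Y{\left(X{\left(3 \right)} \right)}\right)^{2} = \left(31 - \left(-23 + 10 \sqrt{3}\right)\right)^{2} = \left(31 + \left(23 - 10 \sqrt{3}\right)\right)^{2} = \left(54 - 10 \sqrt{3}\right)^{2}$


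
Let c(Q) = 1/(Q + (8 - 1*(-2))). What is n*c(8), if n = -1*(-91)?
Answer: 91/18 ≈ 5.0556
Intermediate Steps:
c(Q) = 1/(10 + Q) (c(Q) = 1/(Q + (8 + 2)) = 1/(Q + 10) = 1/(10 + Q))
n = 91
n*c(8) = 91/(10 + 8) = 91/18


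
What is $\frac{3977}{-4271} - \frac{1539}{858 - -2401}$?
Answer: $- \frac{19534112}{13919189} \approx -1.4034$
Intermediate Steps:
$\frac{3977}{-4271} - \frac{1539}{858 - -2401} = 3977 \left(- \frac{1}{4271}\right) - \frac{1539}{858 + 2401} = - \frac{3977}{4271} - \frac{1539}{3259} = - \frac{19534112}{13919189}$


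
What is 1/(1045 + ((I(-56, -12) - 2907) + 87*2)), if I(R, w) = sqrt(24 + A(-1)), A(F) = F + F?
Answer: -844/1424661 - sqrt(22)/2849322 ≈ -0.00059407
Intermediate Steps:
A(F) = 2*F
I(R, w) = sqrt(22) (I(R, w) = sqrt(24 + 2*(-1)) = sqrt(24 - 2) = sqrt(22))
1/(1045 + ((I(-56, -12) - 2907) + 87*2)) = 1/(1045 + ((sqrt(22) - 2907) + 87*2)) = 1/(1045 + ((-2907 + sqrt(22)) + 174)) = 1/(1045 + (-2733 + sqrt(22))) = 1/(-1688 + sqrt(22))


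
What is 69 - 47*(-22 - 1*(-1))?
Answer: 1056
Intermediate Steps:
69 - 47*(-22 - 1*(-1)) = 69 - 47*(-22 + 1) = 69 - 47*(-21) = 69 + 987 = 1056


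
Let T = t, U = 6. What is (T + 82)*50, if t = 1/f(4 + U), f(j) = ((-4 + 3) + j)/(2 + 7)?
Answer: 4150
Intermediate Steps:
f(j) = -1/9 + j/9 (f(j) = (-1 + j)/9 = (-1 + j)*(1/9) = -1/9 + j/9)
t = 1 (t = 1/(-1/9 + (4 + 6)/9) = 1/(-1/9 + (1/9)*10) = 1/(-1/9 + 10/9) = 1/1 = 1)
T = 1
(T + 82)*50 = (1 + 82)*50 = 83*50 = 4150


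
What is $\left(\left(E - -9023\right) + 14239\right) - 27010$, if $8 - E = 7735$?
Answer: $-11475$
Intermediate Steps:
$E = -7727$ ($E = 8 - 7735 = -7727$)
$\left(\left(E - -9023\right) + 14239\right) - 27010 = \left(\left(-7727 - -9023\right) + 14239\right) - 27010 = \left(\left(-7727 + 9023\right) + 14239\right) - 27010 = \left(1296 + 14239\right) - 27010 = 15535 - 27010 = -11475$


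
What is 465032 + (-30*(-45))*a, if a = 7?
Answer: 474482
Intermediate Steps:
465032 + (-30*(-45))*a = 465032 - 30*(-45)*7 = 465032 + 1350*7 = 465032 + 9450 = 474482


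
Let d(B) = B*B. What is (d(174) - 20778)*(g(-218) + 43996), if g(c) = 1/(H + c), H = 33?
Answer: 77306681982/185 ≈ 4.1787e+8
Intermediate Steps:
d(B) = B²
g(c) = 1/(33 + c)
(d(174) - 20778)*(g(-218) + 43996) = (174² - 20778)*(1/(33 - 218) + 43996) = (30276 - 20778)*(1/(-185) + 43996) = 9498*(-1/185 + 43996) = 9498*(8139259/185) = 77306681982/185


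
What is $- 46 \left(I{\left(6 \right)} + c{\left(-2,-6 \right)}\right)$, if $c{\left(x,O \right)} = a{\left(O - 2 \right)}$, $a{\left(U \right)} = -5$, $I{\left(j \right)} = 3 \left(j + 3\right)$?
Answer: $-1012$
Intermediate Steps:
$I{\left(j \right)} = 9 + 3 j$ ($I{\left(j \right)} = 3 \left(3 + j\right) = 9 + 3 j$)
$c{\left(x,O \right)} = -5$
$- 46 \left(I{\left(6 \right)} + c{\left(-2,-6 \right)}\right) = - 46 \left(\left(9 + 3 \cdot 6\right) - 5\right) = - 46 \left(\left(9 + 18\right) - 5\right) = - 46 \left(27 - 5\right) = \left(-46\right) 22 = -1012$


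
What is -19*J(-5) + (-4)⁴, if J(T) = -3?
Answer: 313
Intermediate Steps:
-19*J(-5) + (-4)⁴ = -19*(-3) + (-4)⁴ = 57 + 256 = 313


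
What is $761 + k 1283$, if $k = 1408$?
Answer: $1807225$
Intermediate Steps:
$761 + k 1283 = 761 + 1408 \cdot 1283 = 761 + 1806464 = 1807225$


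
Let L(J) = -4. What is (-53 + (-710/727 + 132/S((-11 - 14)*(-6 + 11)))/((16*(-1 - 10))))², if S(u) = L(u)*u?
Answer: 718454987240452081/255808036000000 ≈ 2808.6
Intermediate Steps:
S(u) = -4*u
(-53 + (-710/727 + 132/S((-11 - 14)*(-6 + 11)))/((16*(-1 - 10))))² = (-53 + (-710/727 + 132/((-4*(-11 - 14)*(-6 + 11))))/((16*(-1 - 10))))² = (-53 + (-710*1/727 + 132/((-(-100)*5)))/((16*(-11))))² = (-53 + (-710/727 + 132/((-4*(-125))))/(-176))² = (-53 + (-710/727 + 132/500)*(-1/176))² = (-53 + (-710/727 + 132*(1/500))*(-1/176))² = (-53 + (-710/727 + 33/125)*(-1/176))² = (-53 - 64759/90875*(-1/176))² = (-53 + 64759/15994000)² = (-847617241/15994000)² = 718454987240452081/255808036000000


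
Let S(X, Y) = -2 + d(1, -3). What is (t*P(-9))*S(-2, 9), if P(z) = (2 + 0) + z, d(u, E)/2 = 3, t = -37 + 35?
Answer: 56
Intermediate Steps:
t = -2
d(u, E) = 6 (d(u, E) = 2*3 = 6)
S(X, Y) = 4 (S(X, Y) = -2 + 6 = 4)
P(z) = 2 + z
(t*P(-9))*S(-2, 9) = -2*(2 - 9)*4 = -2*(-7)*4 = 14*4 = 56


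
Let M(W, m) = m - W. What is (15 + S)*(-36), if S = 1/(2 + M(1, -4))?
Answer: -528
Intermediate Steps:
S = -⅓ (S = 1/(2 + (-4 - 1*1)) = 1/(2 + (-4 - 1)) = 1/(2 - 5) = 1/(-3) = -⅓ ≈ -0.33333)
(15 + S)*(-36) = (15 - ⅓)*(-36) = (44/3)*(-36) = -528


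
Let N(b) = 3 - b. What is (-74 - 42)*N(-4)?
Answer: -812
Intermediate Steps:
(-74 - 42)*N(-4) = (-74 - 42)*(3 - 1*(-4)) = -116*(3 + 4) = -116*7 = -812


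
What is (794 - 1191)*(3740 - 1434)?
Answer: -915482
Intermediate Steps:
(794 - 1191)*(3740 - 1434) = -397*2306 = -915482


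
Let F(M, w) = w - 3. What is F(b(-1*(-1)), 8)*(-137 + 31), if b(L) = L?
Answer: -530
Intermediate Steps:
F(M, w) = -3 + w
F(b(-1*(-1)), 8)*(-137 + 31) = (-3 + 8)*(-137 + 31) = 5*(-106) = -530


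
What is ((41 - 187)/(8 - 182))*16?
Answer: 1168/87 ≈ 13.425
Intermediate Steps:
((41 - 187)/(8 - 182))*16 = -146/(-174)*16 = -146*(-1/174)*16 = (73/87)*16 = 1168/87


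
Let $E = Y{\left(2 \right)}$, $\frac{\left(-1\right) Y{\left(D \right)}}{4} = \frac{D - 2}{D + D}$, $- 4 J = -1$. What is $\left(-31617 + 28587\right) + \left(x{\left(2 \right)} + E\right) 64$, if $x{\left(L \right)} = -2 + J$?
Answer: $-3142$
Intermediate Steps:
$J = \frac{1}{4}$ ($J = \left(- \frac{1}{4}\right) \left(-1\right) = \frac{1}{4} \approx 0.25$)
$Y{\left(D \right)} = - \frac{2 \left(-2 + D\right)}{D}$ ($Y{\left(D \right)} = - 4 \frac{D - 2}{D + D} = - 4 \frac{-2 + D}{2 D} = - \frac{2 \left(-2 + D\right)}{D}$)
$x{\left(L \right)} = - \frac{7}{4}$ ($x{\left(L \right)} = -2 + \frac{1}{4} = - \frac{7}{4}$)
$E = 0$ ($E = -2 + \frac{4}{2} = -2 + 4 \cdot \frac{1}{2} = -2 + 2 = 0$)
$\left(-31617 + 28587\right) + \left(x{\left(2 \right)} + E\right) 64 = \left(-31617 + 28587\right) + \left(- \frac{7}{4} + 0\right) 64 = -3030 - 112 = -3142$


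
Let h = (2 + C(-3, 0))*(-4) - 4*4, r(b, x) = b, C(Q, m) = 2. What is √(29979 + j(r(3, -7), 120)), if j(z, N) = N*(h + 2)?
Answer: 3*√2931 ≈ 162.42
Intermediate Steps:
h = -32 (h = (2 + 2)*(-4) - 4*4 = 4*(-4) - 16 = -16 - 16 = -32)
j(z, N) = -30*N (j(z, N) = N*(-32 + 2) = N*(-30) = -30*N)
√(29979 + j(r(3, -7), 120)) = √(29979 - 30*120) = √(29979 - 3600) = √26379 = 3*√2931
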